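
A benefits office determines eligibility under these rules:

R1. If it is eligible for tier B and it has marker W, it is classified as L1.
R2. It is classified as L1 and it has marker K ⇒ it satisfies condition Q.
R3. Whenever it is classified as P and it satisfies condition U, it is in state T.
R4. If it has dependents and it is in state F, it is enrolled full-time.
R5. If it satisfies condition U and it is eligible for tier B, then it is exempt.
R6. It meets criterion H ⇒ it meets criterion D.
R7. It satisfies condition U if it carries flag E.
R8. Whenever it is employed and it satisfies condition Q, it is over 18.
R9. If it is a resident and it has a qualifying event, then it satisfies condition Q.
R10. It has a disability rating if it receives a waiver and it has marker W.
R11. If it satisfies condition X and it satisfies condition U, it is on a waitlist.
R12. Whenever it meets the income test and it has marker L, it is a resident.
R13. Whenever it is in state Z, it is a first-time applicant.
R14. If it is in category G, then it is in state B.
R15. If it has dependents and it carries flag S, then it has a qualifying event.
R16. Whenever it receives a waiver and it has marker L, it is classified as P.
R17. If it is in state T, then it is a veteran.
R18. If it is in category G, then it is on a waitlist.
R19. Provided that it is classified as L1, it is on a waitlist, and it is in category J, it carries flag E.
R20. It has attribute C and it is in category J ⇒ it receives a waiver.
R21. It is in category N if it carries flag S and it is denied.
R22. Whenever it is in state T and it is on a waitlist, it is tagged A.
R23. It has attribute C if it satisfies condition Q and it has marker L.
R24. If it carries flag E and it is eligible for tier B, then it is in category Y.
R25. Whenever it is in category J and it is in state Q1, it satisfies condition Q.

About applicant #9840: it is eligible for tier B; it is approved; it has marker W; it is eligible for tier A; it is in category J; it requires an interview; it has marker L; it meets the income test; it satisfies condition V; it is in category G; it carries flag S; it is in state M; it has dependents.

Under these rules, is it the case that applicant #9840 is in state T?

By R1 (it is eligible for tier B, it has marker W): it is classified as L1.
By R12 (it meets the income test, it has marker L): it is a resident.
By R15 (it has dependents, it carries flag S): it has a qualifying event.
By R18 (it is in category G): it is on a waitlist.
By R19 (it is classified as L1, it is on a waitlist, it is in category J): it carries flag E.
By R7 (it carries flag E): it satisfies condition U.
By R9 (it is a resident, it has a qualifying event): it satisfies condition Q.
By R23 (it satisfies condition Q, it has marker L): it has attribute C.
By R20 (it has attribute C, it is in category J): it receives a waiver.
By R16 (it receives a waiver, it has marker L): it is classified as P.
By R3 (it is classified as P, it satisfies condition U): it is in state T.

Yes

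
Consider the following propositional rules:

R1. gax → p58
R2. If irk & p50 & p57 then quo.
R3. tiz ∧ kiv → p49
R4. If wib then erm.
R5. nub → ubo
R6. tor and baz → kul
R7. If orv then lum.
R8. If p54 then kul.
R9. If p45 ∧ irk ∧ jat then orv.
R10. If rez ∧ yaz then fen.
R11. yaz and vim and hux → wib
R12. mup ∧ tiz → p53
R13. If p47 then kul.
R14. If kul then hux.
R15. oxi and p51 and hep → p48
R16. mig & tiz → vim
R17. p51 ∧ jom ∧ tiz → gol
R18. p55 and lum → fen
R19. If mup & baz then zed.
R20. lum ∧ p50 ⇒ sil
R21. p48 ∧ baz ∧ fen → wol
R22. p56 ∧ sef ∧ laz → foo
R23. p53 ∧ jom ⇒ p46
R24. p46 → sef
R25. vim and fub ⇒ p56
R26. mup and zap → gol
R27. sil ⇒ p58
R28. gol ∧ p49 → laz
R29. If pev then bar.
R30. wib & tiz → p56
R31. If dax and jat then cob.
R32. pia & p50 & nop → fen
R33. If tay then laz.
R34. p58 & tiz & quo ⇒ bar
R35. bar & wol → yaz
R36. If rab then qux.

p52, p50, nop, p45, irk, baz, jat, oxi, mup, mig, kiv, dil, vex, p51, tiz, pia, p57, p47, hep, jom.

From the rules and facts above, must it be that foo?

Yes

quo  (by R2: irk, p50, p57)
p49  (by R3: tiz, kiv)
orv  (by R9: p45, irk, jat)
p53  (by R12: mup, tiz)
kul  (by R13: p47)
hux  (by R14: kul)
p48  (by R15: oxi, p51, hep)
vim  (by R16: mig, tiz)
gol  (by R17: p51, jom, tiz)
p46  (by R23: p53, jom)
sef  (by R24: p46)
laz  (by R28: gol, p49)
fen  (by R32: pia, p50, nop)
lum  (by R7: orv)
sil  (by R20: lum, p50)
wol  (by R21: p48, baz, fen)
p58  (by R27: sil)
bar  (by R34: p58, tiz, quo)
yaz  (by R35: bar, wol)
wib  (by R11: yaz, vim, hux)
p56  (by R30: wib, tiz)
foo  (by R22: p56, sef, laz)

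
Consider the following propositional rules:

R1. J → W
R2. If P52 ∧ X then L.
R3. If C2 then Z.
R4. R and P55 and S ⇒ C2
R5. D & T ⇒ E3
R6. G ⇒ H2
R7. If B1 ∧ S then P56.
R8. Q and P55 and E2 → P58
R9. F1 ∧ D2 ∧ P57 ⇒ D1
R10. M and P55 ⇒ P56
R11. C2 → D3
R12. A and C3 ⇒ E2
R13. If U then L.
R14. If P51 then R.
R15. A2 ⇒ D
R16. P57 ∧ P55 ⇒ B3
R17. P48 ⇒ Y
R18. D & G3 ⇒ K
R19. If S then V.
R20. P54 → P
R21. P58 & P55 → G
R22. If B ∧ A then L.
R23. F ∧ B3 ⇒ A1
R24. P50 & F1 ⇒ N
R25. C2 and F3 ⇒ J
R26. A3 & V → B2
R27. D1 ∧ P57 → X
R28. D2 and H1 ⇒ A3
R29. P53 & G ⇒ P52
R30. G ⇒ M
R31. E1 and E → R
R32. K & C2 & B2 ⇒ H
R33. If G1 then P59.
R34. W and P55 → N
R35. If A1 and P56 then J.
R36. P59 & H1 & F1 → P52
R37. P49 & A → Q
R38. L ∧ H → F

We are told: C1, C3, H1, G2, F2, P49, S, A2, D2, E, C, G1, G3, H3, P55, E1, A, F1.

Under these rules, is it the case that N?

No

Forward chaining from the given facts derives: E2, D, K, V, A3, R, P59, P52, Q, C2, P58, D3, G, B2, M, H, Z, H2, P56.
Rules concluding N: R24 needs P50; R34 needs W — none of these are established.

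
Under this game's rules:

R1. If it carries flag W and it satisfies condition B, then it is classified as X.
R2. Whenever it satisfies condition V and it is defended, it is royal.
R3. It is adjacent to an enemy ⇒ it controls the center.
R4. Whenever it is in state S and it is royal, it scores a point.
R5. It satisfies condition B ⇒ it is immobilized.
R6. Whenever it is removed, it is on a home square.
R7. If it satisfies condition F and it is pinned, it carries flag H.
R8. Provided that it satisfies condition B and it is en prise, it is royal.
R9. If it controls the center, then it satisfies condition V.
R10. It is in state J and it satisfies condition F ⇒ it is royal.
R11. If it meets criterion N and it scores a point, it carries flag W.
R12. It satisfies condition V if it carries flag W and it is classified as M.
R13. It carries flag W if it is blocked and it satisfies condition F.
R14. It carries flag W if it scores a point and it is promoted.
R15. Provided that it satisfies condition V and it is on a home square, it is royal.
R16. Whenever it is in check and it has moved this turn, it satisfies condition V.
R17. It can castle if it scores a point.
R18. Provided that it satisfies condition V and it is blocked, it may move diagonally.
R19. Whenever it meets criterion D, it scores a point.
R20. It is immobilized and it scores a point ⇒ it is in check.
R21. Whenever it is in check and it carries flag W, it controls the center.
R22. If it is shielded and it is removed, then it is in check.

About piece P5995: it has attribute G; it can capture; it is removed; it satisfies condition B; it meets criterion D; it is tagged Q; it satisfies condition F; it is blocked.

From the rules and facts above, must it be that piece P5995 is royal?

Yes

By R5 (it satisfies condition B): it is immobilized.
By R6 (it is removed): it is on a home square.
By R13 (it is blocked, it satisfies condition F): it carries flag W.
By R19 (it meets criterion D): it scores a point.
By R20 (it is immobilized, it scores a point): it is in check.
By R21 (it is in check, it carries flag W): it controls the center.
By R9 (it controls the center): it satisfies condition V.
By R15 (it satisfies condition V, it is on a home square): it is royal.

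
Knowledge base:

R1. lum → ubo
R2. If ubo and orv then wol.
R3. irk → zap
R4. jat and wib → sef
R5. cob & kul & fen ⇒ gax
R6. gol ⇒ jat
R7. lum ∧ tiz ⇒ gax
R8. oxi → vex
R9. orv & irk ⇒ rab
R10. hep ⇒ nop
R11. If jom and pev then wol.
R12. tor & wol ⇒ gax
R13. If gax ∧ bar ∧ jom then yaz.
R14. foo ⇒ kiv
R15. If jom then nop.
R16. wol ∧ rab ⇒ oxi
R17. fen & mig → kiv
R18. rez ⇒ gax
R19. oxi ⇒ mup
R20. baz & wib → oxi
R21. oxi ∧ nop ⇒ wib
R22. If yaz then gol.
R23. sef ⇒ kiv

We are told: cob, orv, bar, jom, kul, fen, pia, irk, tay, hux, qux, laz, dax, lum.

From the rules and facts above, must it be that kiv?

ubo  (by R1: lum)
wol  (by R2: ubo, orv)
gax  (by R5: cob, kul, fen)
rab  (by R9: orv, irk)
yaz  (by R13: gax, bar, jom)
nop  (by R15: jom)
oxi  (by R16: wol, rab)
wib  (by R21: oxi, nop)
gol  (by R22: yaz)
jat  (by R6: gol)
sef  (by R4: jat, wib)
kiv  (by R23: sef)

Yes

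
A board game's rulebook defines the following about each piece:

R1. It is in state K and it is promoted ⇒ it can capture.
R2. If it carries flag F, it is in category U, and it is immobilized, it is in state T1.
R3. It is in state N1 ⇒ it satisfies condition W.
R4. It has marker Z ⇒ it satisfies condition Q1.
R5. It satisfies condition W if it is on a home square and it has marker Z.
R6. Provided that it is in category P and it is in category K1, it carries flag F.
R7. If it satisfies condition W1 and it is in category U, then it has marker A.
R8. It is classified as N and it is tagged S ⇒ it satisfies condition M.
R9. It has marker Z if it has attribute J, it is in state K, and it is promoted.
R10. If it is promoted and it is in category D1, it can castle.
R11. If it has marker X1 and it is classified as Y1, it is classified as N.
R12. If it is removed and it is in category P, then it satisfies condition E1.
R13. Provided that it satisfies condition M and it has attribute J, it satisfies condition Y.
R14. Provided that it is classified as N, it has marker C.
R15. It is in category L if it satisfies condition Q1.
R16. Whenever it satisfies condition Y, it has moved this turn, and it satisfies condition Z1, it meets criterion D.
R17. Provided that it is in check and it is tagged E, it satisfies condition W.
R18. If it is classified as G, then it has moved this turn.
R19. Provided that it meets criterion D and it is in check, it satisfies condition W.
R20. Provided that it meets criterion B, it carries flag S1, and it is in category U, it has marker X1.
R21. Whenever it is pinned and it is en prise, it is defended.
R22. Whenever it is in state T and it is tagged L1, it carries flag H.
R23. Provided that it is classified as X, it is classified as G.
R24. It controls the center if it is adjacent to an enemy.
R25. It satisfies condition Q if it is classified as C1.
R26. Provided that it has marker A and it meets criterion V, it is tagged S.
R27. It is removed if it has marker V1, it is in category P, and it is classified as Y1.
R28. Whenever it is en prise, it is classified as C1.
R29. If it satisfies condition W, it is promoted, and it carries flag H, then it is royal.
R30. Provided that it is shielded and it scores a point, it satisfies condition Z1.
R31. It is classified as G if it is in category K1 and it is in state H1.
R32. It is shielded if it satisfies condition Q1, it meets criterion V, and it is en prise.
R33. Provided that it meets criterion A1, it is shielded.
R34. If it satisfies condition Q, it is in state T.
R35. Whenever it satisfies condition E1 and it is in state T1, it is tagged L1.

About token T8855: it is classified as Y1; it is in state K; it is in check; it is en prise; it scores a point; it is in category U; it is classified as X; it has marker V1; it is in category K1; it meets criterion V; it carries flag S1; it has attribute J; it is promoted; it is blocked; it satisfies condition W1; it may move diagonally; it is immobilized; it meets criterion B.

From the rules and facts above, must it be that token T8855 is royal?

Forward chaining from the given facts derives: can capture, has marker A, has marker Z, has marker X1, is classified as G, is tagged S, is classified as C1, satisfies condition Q1, is classified as N, has marker C, is in category L, has moved this turn, satisfies condition Q, is shielded, is in state T, satisfies condition M, satisfies condition Y, satisfies condition Z1, meets criterion D, satisfies condition W.
The only rule concluding "it is royal" is R29, which needs "it carries flag H"; that is never established.

No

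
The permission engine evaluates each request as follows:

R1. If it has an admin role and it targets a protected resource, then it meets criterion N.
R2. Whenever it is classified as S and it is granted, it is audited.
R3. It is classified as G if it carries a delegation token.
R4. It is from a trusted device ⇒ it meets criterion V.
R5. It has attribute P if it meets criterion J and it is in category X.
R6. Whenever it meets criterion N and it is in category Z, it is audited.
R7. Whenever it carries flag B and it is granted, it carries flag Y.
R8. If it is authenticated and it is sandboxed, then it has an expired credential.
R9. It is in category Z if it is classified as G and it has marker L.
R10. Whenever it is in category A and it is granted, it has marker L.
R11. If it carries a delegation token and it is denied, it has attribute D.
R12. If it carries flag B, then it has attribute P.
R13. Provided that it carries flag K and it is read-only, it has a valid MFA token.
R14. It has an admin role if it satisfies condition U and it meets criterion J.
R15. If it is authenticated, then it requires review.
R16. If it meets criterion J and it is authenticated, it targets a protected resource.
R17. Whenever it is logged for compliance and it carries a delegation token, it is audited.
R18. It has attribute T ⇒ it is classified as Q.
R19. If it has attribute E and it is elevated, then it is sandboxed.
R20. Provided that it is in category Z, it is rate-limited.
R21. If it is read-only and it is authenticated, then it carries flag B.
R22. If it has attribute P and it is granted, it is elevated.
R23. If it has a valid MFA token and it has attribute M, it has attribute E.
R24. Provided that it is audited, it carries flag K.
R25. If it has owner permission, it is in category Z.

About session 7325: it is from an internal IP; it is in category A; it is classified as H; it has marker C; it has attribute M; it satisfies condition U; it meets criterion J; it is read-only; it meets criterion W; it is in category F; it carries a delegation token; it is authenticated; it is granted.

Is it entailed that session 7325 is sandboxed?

Yes

By R3 (it carries a delegation token): it is classified as G.
By R10 (it is in category A, it is granted): it has marker L.
By R14 (it satisfies condition U, it meets criterion J): it has an admin role.
By R16 (it meets criterion J, it is authenticated): it targets a protected resource.
By R21 (it is read-only, it is authenticated): it carries flag B.
By R1 (it has an admin role, it targets a protected resource): it meets criterion N.
By R9 (it is classified as G, it has marker L): it is in category Z.
By R12 (it carries flag B): it has attribute P.
By R22 (it has attribute P, it is granted): it is elevated.
By R6 (it meets criterion N, it is in category Z): it is audited.
By R24 (it is audited): it carries flag K.
By R13 (it carries flag K, it is read-only): it has a valid MFA token.
By R23 (it has a valid MFA token, it has attribute M): it has attribute E.
By R19 (it has attribute E, it is elevated): it is sandboxed.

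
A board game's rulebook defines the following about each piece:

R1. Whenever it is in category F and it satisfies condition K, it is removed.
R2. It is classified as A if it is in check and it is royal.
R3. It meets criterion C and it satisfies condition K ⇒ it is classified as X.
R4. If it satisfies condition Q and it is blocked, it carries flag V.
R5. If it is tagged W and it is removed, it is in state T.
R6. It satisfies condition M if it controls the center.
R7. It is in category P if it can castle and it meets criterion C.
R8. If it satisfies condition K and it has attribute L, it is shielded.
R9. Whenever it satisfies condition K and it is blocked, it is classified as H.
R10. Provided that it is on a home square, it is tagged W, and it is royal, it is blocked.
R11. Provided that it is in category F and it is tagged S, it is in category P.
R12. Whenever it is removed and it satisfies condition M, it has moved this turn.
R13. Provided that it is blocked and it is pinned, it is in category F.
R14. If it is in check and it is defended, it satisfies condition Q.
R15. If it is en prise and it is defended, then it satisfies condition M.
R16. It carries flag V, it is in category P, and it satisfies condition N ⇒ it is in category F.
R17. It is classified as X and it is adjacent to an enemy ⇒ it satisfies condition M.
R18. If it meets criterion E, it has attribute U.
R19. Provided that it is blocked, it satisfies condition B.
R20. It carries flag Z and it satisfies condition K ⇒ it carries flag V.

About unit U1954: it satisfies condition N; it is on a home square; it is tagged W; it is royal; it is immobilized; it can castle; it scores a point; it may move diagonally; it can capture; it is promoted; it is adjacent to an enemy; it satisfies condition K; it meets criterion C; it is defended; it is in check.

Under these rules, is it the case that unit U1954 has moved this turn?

Yes

By R3 (it meets criterion C, it satisfies condition K): it is classified as X.
By R7 (it can castle, it meets criterion C): it is in category P.
By R10 (it is on a home square, it is tagged W, it is royal): it is blocked.
By R14 (it is in check, it is defended): it satisfies condition Q.
By R17 (it is classified as X, it is adjacent to an enemy): it satisfies condition M.
By R4 (it satisfies condition Q, it is blocked): it carries flag V.
By R16 (it carries flag V, it is in category P, it satisfies condition N): it is in category F.
By R1 (it is in category F, it satisfies condition K): it is removed.
By R12 (it is removed, it satisfies condition M): it has moved this turn.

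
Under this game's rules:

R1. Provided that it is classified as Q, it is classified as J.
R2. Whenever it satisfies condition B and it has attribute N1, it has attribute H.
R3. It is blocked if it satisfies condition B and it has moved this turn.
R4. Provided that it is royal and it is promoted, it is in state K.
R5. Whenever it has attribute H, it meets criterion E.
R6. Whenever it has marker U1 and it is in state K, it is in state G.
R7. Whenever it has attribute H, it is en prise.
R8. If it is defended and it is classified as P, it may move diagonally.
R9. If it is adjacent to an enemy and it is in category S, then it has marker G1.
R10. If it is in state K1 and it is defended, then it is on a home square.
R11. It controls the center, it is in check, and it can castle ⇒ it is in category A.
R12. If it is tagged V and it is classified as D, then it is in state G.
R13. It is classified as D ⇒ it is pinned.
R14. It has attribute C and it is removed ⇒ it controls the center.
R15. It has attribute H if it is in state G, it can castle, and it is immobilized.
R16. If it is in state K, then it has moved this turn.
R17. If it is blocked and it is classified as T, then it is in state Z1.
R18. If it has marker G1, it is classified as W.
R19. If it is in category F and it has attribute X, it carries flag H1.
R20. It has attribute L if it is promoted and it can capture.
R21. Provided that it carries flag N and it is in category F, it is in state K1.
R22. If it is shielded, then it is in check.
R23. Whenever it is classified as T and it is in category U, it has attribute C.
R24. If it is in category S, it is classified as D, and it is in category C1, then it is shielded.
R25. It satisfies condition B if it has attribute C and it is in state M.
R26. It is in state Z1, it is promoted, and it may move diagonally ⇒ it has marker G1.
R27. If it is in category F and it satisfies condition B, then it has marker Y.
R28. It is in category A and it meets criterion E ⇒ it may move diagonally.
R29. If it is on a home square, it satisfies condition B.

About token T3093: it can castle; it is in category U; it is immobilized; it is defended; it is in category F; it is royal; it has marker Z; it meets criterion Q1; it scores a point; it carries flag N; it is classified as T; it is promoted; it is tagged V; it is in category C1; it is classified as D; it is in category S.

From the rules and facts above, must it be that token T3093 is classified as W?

No

Forward chaining from the given facts derives: is in state K, is in state G, is pinned, has attribute H, has moved this turn, is in state K1, has attribute C, is shielded, meets criterion E, is en prise, is on a home square, is in check, satisfies condition B, is blocked, is in state Z1, has marker Y.
The only rule concluding "it is classified as W" is R18, which needs "it has marker G1"; that is never established.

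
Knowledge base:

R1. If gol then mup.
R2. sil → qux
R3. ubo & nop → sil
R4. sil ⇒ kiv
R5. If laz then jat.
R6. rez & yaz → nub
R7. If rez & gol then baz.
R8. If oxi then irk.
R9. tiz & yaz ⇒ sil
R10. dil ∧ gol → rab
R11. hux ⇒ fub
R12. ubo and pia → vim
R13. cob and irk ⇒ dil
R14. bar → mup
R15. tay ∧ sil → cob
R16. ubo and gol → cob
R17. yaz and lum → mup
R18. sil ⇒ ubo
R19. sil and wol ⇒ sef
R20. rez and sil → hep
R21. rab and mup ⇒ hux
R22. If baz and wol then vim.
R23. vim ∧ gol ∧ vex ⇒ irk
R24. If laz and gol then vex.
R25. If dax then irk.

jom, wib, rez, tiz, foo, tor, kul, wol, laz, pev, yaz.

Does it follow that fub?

Forward chaining from the given facts derives: jat, nub, sil, ubo, sef, hep, qux, kiv.
The only rule concluding fub is R11, which needs hux; that is never established.

No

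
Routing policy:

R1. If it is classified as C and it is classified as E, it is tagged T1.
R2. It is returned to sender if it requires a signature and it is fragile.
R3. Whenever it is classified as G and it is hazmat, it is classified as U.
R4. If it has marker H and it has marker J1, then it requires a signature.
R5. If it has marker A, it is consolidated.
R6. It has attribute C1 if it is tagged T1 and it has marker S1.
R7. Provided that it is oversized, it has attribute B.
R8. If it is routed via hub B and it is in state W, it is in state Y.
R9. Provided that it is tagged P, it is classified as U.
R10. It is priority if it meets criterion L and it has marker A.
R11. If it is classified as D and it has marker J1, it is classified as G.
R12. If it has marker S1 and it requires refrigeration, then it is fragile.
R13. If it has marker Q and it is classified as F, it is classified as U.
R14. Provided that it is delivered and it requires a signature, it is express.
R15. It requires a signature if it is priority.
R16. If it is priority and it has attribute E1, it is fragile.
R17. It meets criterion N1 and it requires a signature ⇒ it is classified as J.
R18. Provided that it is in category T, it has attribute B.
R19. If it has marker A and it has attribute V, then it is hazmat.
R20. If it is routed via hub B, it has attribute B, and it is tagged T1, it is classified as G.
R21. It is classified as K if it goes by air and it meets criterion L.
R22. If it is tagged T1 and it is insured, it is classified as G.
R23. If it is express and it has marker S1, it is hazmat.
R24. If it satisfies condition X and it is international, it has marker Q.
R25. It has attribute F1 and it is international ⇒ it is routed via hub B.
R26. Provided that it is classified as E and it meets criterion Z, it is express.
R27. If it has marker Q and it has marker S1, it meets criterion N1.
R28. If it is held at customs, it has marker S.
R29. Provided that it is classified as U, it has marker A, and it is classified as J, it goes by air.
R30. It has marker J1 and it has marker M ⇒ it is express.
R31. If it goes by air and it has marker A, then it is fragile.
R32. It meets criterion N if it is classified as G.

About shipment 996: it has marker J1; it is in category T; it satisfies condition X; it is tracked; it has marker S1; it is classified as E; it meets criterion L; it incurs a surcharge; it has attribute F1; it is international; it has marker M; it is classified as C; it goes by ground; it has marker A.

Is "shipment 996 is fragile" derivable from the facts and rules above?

Yes

By R1 (it is classified as C, it is classified as E): it is tagged T1.
By R10 (it meets criterion L, it has marker A): it is priority.
By R15 (it is priority): it requires a signature.
By R18 (it is in category T): it has attribute B.
By R24 (it satisfies condition X, it is international): it has marker Q.
By R25 (it has attribute F1, it is international): it is routed via hub B.
By R27 (it has marker Q, it has marker S1): it meets criterion N1.
By R30 (it has marker J1, it has marker M): it is express.
By R17 (it meets criterion N1, it requires a signature): it is classified as J.
By R20 (it is routed via hub B, it has attribute B, it is tagged T1): it is classified as G.
By R23 (it is express, it has marker S1): it is hazmat.
By R3 (it is classified as G, it is hazmat): it is classified as U.
By R29 (it is classified as U, it has marker A, it is classified as J): it goes by air.
By R31 (it goes by air, it has marker A): it is fragile.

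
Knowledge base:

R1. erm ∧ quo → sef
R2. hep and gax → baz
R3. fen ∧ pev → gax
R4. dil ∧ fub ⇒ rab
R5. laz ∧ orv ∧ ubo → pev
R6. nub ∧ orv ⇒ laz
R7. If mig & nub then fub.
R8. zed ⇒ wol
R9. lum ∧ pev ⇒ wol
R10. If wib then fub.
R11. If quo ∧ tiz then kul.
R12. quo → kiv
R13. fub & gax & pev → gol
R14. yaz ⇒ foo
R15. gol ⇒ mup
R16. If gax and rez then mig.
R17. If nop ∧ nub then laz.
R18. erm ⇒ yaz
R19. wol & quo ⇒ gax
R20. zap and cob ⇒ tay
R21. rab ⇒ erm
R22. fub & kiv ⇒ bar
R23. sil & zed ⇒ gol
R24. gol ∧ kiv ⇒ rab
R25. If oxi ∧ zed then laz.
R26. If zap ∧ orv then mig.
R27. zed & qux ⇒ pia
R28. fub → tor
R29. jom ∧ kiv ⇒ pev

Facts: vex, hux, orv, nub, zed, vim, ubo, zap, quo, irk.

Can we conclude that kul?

No

Forward chaining from the given facts derives: laz, wol, kiv, gax, mig, pev, fub, gol, mup, bar, rab, tor, erm, sef, yaz, foo.
The only rule concluding kul is R11, which needs tiz; that is never established.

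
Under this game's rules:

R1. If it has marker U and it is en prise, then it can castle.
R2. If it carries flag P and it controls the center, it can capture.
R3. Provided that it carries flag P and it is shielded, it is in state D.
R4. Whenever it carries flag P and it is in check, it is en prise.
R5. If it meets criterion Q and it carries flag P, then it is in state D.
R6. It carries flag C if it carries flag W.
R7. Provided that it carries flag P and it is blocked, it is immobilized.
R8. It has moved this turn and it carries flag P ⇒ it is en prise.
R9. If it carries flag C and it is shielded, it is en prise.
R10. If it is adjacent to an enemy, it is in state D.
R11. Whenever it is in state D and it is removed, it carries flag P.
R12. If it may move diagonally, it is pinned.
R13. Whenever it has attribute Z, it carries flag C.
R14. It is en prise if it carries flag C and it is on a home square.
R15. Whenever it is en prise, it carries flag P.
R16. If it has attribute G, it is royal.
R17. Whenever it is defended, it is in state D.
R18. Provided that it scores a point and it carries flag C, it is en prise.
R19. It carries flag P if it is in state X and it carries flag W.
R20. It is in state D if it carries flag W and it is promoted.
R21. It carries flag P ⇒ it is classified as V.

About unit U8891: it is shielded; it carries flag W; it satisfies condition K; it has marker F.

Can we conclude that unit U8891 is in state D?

By R6 (it carries flag W): it carries flag C.
By R9 (it carries flag C, it is shielded): it is en prise.
By R15 (it is en prise): it carries flag P.
By R3 (it carries flag P, it is shielded): it is in state D.

Yes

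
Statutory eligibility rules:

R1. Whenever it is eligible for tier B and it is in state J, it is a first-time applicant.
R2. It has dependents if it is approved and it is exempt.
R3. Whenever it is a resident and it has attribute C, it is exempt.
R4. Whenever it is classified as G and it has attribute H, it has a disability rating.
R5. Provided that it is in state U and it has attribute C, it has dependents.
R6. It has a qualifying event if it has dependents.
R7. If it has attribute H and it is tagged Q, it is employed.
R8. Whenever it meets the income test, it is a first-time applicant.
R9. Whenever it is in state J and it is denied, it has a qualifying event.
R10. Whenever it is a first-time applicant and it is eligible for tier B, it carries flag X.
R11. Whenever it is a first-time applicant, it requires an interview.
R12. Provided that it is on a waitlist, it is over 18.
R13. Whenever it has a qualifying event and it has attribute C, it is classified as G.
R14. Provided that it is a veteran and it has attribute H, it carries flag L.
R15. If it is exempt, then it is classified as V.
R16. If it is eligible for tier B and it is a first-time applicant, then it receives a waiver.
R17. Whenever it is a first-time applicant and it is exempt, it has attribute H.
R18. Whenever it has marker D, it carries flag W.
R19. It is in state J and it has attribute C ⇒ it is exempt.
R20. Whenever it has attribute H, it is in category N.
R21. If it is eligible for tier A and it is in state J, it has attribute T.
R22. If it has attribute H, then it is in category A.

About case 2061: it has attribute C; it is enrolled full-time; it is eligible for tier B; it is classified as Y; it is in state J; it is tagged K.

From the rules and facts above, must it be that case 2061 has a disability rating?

No

Forward chaining from the given facts derives: is a first-time applicant, carries flag X, requires an interview, receives a waiver, is exempt, is classified as V, has attribute H, is in category N, is in category A.
The only rule concluding "it has a disability rating" is R4, which needs "it is classified as G"; that is never established.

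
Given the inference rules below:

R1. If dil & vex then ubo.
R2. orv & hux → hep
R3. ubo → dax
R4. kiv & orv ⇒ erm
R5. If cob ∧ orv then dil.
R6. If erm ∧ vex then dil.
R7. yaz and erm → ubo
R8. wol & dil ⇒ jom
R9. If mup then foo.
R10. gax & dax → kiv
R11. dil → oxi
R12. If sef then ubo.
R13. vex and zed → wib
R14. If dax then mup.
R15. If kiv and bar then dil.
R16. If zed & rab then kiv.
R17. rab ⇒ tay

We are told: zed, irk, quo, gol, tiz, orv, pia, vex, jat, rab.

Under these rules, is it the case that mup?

kiv  (by R16: zed, rab)
erm  (by R4: kiv, orv)
dil  (by R6: erm, vex)
ubo  (by R1: dil, vex)
dax  (by R3: ubo)
mup  (by R14: dax)

Yes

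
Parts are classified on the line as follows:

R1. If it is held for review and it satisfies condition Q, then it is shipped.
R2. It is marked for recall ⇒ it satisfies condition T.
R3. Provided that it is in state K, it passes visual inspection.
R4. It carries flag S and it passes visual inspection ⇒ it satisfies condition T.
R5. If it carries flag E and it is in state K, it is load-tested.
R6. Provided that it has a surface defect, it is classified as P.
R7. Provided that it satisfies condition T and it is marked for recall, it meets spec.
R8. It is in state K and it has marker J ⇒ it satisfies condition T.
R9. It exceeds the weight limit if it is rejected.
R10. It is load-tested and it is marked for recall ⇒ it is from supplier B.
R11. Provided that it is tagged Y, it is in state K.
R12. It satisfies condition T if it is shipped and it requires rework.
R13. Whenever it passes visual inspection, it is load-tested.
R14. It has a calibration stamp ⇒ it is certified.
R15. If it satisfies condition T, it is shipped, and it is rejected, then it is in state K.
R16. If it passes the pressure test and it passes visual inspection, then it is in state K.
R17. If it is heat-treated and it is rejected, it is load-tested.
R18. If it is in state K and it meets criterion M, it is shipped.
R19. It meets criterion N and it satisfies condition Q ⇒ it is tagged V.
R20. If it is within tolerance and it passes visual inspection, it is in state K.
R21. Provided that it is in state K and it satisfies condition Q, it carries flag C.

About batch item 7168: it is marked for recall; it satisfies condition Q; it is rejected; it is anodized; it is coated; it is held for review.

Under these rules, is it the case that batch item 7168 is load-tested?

Yes

By R1 (it is held for review, it satisfies condition Q): it is shipped.
By R2 (it is marked for recall): it satisfies condition T.
By R15 (it satisfies condition T, it is shipped, it is rejected): it is in state K.
By R3 (it is in state K): it passes visual inspection.
By R13 (it passes visual inspection): it is load-tested.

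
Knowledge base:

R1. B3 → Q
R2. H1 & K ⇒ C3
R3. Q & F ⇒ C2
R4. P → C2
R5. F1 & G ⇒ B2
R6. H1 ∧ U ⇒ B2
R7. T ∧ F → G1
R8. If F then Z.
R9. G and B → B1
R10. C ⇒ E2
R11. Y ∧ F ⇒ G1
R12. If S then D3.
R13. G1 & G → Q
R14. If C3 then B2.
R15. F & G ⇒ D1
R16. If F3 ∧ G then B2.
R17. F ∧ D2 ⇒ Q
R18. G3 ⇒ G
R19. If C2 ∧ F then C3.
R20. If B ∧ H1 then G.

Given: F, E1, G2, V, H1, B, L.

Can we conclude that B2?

No

Forward chaining from the given facts derives: Z, G, B1, D1.
Rules concluding B2: R5 needs F1; R6 needs U; R14 needs C3; R16 needs F3 — none of these are established.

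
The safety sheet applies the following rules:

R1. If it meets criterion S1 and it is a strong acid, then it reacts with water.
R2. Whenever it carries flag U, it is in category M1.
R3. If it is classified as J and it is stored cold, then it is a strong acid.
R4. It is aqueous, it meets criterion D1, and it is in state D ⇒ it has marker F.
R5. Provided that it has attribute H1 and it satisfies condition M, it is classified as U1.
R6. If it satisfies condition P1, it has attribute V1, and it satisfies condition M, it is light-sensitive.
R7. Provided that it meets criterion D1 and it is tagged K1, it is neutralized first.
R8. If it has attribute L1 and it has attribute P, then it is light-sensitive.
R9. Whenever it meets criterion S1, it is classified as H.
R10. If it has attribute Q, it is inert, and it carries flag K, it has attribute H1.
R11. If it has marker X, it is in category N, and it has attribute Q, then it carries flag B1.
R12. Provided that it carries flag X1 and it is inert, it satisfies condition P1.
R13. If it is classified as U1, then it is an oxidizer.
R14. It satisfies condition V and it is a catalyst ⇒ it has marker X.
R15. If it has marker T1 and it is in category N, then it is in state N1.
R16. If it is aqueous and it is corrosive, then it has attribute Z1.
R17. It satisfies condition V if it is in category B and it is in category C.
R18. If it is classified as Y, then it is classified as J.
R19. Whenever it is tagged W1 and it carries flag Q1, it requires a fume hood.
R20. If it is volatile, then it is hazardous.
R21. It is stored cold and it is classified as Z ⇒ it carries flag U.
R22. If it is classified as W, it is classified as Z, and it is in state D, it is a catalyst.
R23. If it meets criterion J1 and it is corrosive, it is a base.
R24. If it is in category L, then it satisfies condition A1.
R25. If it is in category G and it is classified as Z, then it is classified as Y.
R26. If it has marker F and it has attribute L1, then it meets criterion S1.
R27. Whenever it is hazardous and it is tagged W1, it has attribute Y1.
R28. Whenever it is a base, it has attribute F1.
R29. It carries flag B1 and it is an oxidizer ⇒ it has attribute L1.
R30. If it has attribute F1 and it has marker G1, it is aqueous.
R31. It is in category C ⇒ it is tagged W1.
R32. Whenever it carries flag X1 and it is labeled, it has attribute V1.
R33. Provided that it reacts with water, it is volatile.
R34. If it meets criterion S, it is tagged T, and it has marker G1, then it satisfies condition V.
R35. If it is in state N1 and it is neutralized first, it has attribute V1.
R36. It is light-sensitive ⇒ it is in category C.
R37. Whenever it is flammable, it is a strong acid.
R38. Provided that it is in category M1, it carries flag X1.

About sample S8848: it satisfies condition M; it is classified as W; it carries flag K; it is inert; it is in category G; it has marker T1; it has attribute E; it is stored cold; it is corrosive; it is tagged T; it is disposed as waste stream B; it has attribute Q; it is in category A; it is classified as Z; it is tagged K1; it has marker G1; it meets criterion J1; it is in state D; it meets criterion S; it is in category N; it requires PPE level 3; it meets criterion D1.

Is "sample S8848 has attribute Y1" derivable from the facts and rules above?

Yes

By R7 (it meets criterion D1, it is tagged K1): it is neutralized first.
By R10 (it has attribute Q, it is inert, it carries flag K): it has attribute H1.
By R15 (it has marker T1, it is in category N): it is in state N1.
By R21 (it is stored cold, it is classified as Z): it carries flag U.
By R22 (it is classified as W, it is classified as Z, it is in state D): it is a catalyst.
By R23 (it meets criterion J1, it is corrosive): it is a base.
By R25 (it is in category G, it is classified as Z): it is classified as Y.
By R28 (it is a base): it has attribute F1.
By R30 (it has attribute F1, it has marker G1): it is aqueous.
By R34 (it meets criterion S, it is tagged T, it has marker G1): it satisfies condition V.
By R35 (it is in state N1, it is neutralized first): it has attribute V1.
By R2 (it carries flag U): it is in category M1.
By R4 (it is aqueous, it meets criterion D1, it is in state D): it has marker F.
By R5 (it has attribute H1, it satisfies condition M): it is classified as U1.
By R13 (it is classified as U1): it is an oxidizer.
By R14 (it satisfies condition V, it is a catalyst): it has marker X.
By R18 (it is classified as Y): it is classified as J.
By R38 (it is in category M1): it carries flag X1.
By R3 (it is classified as J, it is stored cold): it is a strong acid.
By R11 (it has marker X, it is in category N, it has attribute Q): it carries flag B1.
By R12 (it carries flag X1, it is inert): it satisfies condition P1.
By R29 (it carries flag B1, it is an oxidizer): it has attribute L1.
By R6 (it satisfies condition P1, it has attribute V1, it satisfies condition M): it is light-sensitive.
By R26 (it has marker F, it has attribute L1): it meets criterion S1.
By R36 (it is light-sensitive): it is in category C.
By R1 (it meets criterion S1, it is a strong acid): it reacts with water.
By R31 (it is in category C): it is tagged W1.
By R33 (it reacts with water): it is volatile.
By R20 (it is volatile): it is hazardous.
By R27 (it is hazardous, it is tagged W1): it has attribute Y1.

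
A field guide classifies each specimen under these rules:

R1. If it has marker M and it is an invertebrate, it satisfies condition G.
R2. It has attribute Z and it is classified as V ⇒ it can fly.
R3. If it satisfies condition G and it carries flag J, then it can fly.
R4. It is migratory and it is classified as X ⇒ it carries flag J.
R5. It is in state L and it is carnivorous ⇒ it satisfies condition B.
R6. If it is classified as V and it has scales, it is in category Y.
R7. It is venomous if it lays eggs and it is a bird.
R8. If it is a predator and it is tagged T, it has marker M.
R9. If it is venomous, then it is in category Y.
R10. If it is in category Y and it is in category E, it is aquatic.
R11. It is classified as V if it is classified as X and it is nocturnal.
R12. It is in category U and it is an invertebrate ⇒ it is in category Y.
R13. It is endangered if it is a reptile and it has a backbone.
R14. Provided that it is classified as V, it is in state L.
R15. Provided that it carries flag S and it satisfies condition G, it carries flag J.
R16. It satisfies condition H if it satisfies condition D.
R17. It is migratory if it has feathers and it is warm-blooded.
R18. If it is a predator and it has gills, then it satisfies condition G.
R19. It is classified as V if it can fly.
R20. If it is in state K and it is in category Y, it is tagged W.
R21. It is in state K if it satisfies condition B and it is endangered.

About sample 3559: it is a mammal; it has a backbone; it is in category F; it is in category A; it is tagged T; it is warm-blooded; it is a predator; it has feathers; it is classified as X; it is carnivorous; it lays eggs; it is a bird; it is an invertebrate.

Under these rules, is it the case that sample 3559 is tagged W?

Forward chaining from the given facts derives: is venomous, has marker M, is in category Y, is migratory, satisfies condition G, carries flag J, can fly, is classified as V, is in state L, satisfies condition B.
The only rule concluding "it is tagged W" is R20, which needs "it is in state K"; that is never established.

No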